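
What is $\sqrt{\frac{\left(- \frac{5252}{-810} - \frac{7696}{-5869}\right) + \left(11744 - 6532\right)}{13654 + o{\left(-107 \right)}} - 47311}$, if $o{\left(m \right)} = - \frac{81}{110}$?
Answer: $\frac{i \sqrt{297735197598358927934514163}}{79329694239} \approx 217.51 i$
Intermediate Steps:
$o{\left(m \right)} = - \frac{81}{110}$ ($o{\left(m \right)} = \left(-81\right) \frac{1}{110} = - \frac{81}{110}$)
$\sqrt{\frac{\left(- \frac{5252}{-810} - \frac{7696}{-5869}\right) + \left(11744 - 6532\right)}{13654 + o{\left(-107 \right)}} - 47311} = \sqrt{\frac{\left(- \frac{5252}{-810} - \frac{7696}{-5869}\right) + \left(11744 - 6532\right)}{13654 - \frac{81}{110}} - 47311} = \sqrt{\frac{\left(\left(-5252\right) \left(- \frac{1}{810}\right) - - \frac{7696}{5869}\right) + \left(11744 - 6532\right)}{\frac{1501859}{110}} - 47311} = \sqrt{\left(\left(\frac{2626}{405} + \frac{7696}{5869}\right) + 5212\right) \frac{110}{1501859} - 47311} = \sqrt{\left(\frac{18528874}{2376945} + 5212\right) \frac{110}{1501859} - 47311} = \sqrt{\frac{12407166214}{2376945} \cdot \frac{110}{1501859} - 47311} = \sqrt{\frac{272957656708}{713967248151} - 47311} = \sqrt{- \frac{33778231519615253}{713967248151}} = \frac{i \sqrt{297735197598358927934514163}}{79329694239}$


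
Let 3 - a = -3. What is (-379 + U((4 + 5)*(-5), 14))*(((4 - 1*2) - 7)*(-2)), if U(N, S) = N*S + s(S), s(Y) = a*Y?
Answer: -9250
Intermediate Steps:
a = 6 (a = 3 - 1*(-3) = 3 + 3 = 6)
s(Y) = 6*Y
U(N, S) = 6*S + N*S (U(N, S) = N*S + 6*S = 6*S + N*S)
(-379 + U((4 + 5)*(-5), 14))*(((4 - 1*2) - 7)*(-2)) = (-379 + 14*(6 + (4 + 5)*(-5)))*(((4 - 1*2) - 7)*(-2)) = (-379 + 14*(6 + 9*(-5)))*(((4 - 2) - 7)*(-2)) = (-379 + 14*(6 - 45))*((2 - 7)*(-2)) = (-379 + 14*(-39))*(-5*(-2)) = (-379 - 546)*10 = -925*10 = -9250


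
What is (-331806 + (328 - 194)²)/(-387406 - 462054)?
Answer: 31385/84946 ≈ 0.36947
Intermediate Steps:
(-331806 + (328 - 194)²)/(-387406 - 462054) = (-331806 + 134²)/(-849460) = (-331806 + 17956)*(-1/849460) = -313850*(-1/849460) = 31385/84946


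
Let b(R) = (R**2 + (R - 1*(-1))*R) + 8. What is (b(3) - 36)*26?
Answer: -182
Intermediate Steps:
b(R) = 8 + R**2 + R*(1 + R) (b(R) = (R**2 + (R + 1)*R) + 8 = (R**2 + (1 + R)*R) + 8 = (R**2 + R*(1 + R)) + 8 = 8 + R**2 + R*(1 + R))
(b(3) - 36)*26 = ((8 + 3 + 2*3**2) - 36)*26 = ((8 + 3 + 2*9) - 36)*26 = ((8 + 3 + 18) - 36)*26 = (29 - 36)*26 = -7*26 = -182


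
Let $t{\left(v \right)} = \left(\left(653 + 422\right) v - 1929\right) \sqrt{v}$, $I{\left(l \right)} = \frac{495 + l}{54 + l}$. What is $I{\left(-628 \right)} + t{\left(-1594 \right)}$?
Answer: $\frac{19}{82} - 1715479 i \sqrt{1594} \approx 0.23171 - 6.849 \cdot 10^{7} i$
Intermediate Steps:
$I{\left(l \right)} = \frac{495 + l}{54 + l}$
$t{\left(v \right)} = \sqrt{v} \left(-1929 + 1075 v\right)$ ($t{\left(v \right)} = \left(1075 v - 1929\right) \sqrt{v} = \left(-1929 + 1075 v\right) \sqrt{v} = \sqrt{v} \left(-1929 + 1075 v\right)$)
$I{\left(-628 \right)} + t{\left(-1594 \right)} = \frac{495 - 628}{54 - 628} + \sqrt{-1594} \left(-1929 + 1075 \left(-1594\right)\right) = \frac{1}{-574} \left(-133\right) + i \sqrt{1594} \left(-1929 - 1713550\right) = \left(- \frac{1}{574}\right) \left(-133\right) + i \sqrt{1594} \left(-1715479\right) = \frac{19}{82} - 1715479 i \sqrt{1594}$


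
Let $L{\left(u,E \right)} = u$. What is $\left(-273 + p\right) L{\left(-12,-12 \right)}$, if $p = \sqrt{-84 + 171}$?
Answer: $3276 - 12 \sqrt{87} \approx 3164.1$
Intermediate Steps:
$p = \sqrt{87} \approx 9.3274$
$\left(-273 + p\right) L{\left(-12,-12 \right)} = \left(-273 + \sqrt{87}\right) \left(-12\right) = 3276 - 12 \sqrt{87}$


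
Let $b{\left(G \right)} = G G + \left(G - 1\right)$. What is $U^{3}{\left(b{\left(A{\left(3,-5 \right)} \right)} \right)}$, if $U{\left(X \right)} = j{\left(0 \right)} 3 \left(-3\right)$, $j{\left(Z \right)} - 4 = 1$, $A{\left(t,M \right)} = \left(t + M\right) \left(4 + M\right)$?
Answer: $-91125$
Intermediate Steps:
$A{\left(t,M \right)} = \left(4 + M\right) \left(M + t\right)$ ($A{\left(t,M \right)} = \left(M + t\right) \left(4 + M\right) = \left(4 + M\right) \left(M + t\right)$)
$j{\left(Z \right)} = 5$ ($j{\left(Z \right)} = 4 + 1 = 5$)
$b{\left(G \right)} = -1 + G + G^{2}$ ($b{\left(G \right)} = G^{2} + \left(-1 + G\right) = -1 + G + G^{2}$)
$U{\left(X \right)} = -45$ ($U{\left(X \right)} = 5 \cdot 3 \left(-3\right) = 15 \left(-3\right) = -45$)
$U^{3}{\left(b{\left(A{\left(3,-5 \right)} \right)} \right)} = \left(-45\right)^{3} = -91125$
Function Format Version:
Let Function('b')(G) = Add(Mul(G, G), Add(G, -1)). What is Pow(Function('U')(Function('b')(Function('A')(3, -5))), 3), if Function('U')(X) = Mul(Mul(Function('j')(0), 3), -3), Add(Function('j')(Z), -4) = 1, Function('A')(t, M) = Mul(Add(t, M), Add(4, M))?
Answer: -91125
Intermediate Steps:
Function('A')(t, M) = Mul(Add(4, M), Add(M, t)) (Function('A')(t, M) = Mul(Add(M, t), Add(4, M)) = Mul(Add(4, M), Add(M, t)))
Function('j')(Z) = 5 (Function('j')(Z) = Add(4, 1) = 5)
Function('b')(G) = Add(-1, G, Pow(G, 2)) (Function('b')(G) = Add(Pow(G, 2), Add(-1, G)) = Add(-1, G, Pow(G, 2)))
Function('U')(X) = -45 (Function('U')(X) = Mul(Mul(5, 3), -3) = Mul(15, -3) = -45)
Pow(Function('U')(Function('b')(Function('A')(3, -5))), 3) = Pow(-45, 3) = -91125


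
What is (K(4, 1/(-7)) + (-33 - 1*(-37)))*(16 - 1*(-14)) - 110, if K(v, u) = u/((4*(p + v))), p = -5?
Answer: 155/14 ≈ 11.071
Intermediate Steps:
K(v, u) = u/(-20 + 4*v) (K(v, u) = u/((4*(-5 + v))) = u/(-20 + 4*v))
(K(4, 1/(-7)) + (-33 - 1*(-37)))*(16 - 1*(-14)) - 110 = ((¼)/(-7*(-5 + 4)) + (-33 - 1*(-37)))*(16 - 1*(-14)) - 110 = ((¼)*(-⅐)/(-1) + (-33 + 37))*(16 + 14) - 110 = ((¼)*(-⅐)*(-1) + 4)*30 - 110 = (1/28 + 4)*30 - 110 = (113/28)*30 - 110 = 1695/14 - 110 = 155/14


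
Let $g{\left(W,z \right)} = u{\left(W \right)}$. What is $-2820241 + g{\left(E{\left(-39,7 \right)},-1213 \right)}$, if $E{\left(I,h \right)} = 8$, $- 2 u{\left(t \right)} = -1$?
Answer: $- \frac{5640481}{2} \approx -2.8202 \cdot 10^{6}$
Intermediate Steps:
$u{\left(t \right)} = \frac{1}{2}$ ($u{\left(t \right)} = \left(- \frac{1}{2}\right) \left(-1\right) = \frac{1}{2}$)
$g{\left(W,z \right)} = \frac{1}{2}$
$-2820241 + g{\left(E{\left(-39,7 \right)},-1213 \right)} = -2820241 + \frac{1}{2} = - \frac{5640481}{2}$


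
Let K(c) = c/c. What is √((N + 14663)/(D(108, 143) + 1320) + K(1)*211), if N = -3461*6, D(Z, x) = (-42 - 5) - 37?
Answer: √78700137/618 ≈ 14.355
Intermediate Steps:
D(Z, x) = -84 (D(Z, x) = -47 - 37 = -84)
K(c) = 1
N = -20766
√((N + 14663)/(D(108, 143) + 1320) + K(1)*211) = √((-20766 + 14663)/(-84 + 1320) + 1*211) = √(-6103/1236 + 211) = √(254693/1236) = √78700137/618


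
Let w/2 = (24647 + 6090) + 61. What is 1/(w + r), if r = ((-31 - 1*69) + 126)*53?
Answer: 1/62974 ≈ 1.5880e-5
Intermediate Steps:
r = 1378 (r = ((-31 - 69) + 126)*53 = (-100 + 126)*53 = 26*53 = 1378)
w = 61596 (w = 2*((24647 + 6090) + 61) = 2*(30737 + 61) = 2*30798 = 61596)
1/(w + r) = 1/(61596 + 1378) = 1/62974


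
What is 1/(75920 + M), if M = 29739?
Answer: 1/105659 ≈ 9.4644e-6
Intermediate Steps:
1/(75920 + M) = 1/(75920 + 29739) = 1/105659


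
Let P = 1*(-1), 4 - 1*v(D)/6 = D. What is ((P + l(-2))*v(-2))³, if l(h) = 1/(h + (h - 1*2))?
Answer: -74088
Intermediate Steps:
v(D) = 24 - 6*D
l(h) = 1/(-2 + 2*h) (l(h) = 1/(h + (h - 2)) = 1/(h + (-2 + h)) = 1/(-2 + 2*h))
P = -1
((P + l(-2))*v(-2))³ = ((-1 + 1/(2*(-1 - 2)))*(24 - 6*(-2)))³ = ((-1 + (½)/(-3))*(24 + 12))³ = ((-1 + (½)*(-⅓))*36)³ = ((-1 - ⅙)*36)³ = (-7/6*36)³ = (-42)³ = -74088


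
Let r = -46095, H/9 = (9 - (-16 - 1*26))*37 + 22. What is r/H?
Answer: -15365/5727 ≈ -2.6829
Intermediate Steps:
H = 17181 (H = 9*((9 - (-16 - 1*26))*37 + 22) = 9*((9 - (-16 - 26))*37 + 22) = 9*((9 - 1*(-42))*37 + 22) = 9*((9 + 42)*37 + 22) = 9*(51*37 + 22) = 9*(1887 + 22) = 9*1909 = 17181)
r/H = -46095/17181 = -46095*1/17181 = -15365/5727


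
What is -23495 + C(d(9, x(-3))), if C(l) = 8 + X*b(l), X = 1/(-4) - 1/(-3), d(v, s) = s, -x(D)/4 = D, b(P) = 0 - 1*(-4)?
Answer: -70460/3 ≈ -23487.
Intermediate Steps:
b(P) = 4 (b(P) = 0 + 4 = 4)
x(D) = -4*D
X = 1/12 (X = 1*(-¼) - 1*(-⅓) = -¼ + ⅓ = 1/12 ≈ 0.083333)
C(l) = 25/3 (C(l) = 8 + (1/12)*4 = 8 + ⅓ = 25/3)
-23495 + C(d(9, x(-3))) = -23495 + 25/3 = -70460/3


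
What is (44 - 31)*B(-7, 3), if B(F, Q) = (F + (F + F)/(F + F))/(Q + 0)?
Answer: -26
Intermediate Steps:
B(F, Q) = (1 + F)/Q (B(F, Q) = (F + (2*F)/((2*F)))/Q = (F + (2*F)*(1/(2*F)))/Q = (F + 1)/Q = (1 + F)/Q)
(44 - 31)*B(-7, 3) = (44 - 31)*((1 - 7)/3) = 13*((⅓)*(-6)) = 13*(-2) = -26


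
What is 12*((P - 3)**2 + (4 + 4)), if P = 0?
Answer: 204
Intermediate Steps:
12*((P - 3)**2 + (4 + 4)) = 12*((0 - 3)**2 + (4 + 4)) = 12*((-3)**2 + 8) = 12*(9 + 8) = 12*17 = 204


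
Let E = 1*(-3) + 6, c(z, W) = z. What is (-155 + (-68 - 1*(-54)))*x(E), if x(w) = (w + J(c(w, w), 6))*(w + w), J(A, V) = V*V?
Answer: -39546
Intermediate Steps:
J(A, V) = V²
E = 3 (E = -3 + 6 = 3)
x(w) = 2*w*(36 + w) (x(w) = (w + 6²)*(w + w) = (w + 36)*(2*w) = (36 + w)*(2*w) = 2*w*(36 + w))
(-155 + (-68 - 1*(-54)))*x(E) = (-155 + (-68 - 1*(-54)))*(2*3*(36 + 3)) = (-155 + (-68 + 54))*(2*3*39) = (-155 - 14)*234 = -169*234 = -39546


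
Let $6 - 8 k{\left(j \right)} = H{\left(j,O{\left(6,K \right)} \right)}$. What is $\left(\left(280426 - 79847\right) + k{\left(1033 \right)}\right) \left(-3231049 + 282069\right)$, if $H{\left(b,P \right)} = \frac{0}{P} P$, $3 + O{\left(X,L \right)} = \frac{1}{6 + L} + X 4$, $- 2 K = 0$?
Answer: $-591505671155$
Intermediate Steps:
$K = 0$ ($K = \left(- \frac{1}{2}\right) 0 = 0$)
$O{\left(X,L \right)} = -3 + \frac{1}{6 + L} + 4 X$ ($O{\left(X,L \right)} = -3 + \left(\frac{1}{6 + L} + X 4\right) = -3 + \left(\frac{1}{6 + L} + 4 X\right) = -3 + \frac{1}{6 + L} + 4 X$)
$H{\left(b,P \right)} = 0$ ($H{\left(b,P \right)} = 0 P = 0$)
$k{\left(j \right)} = \frac{3}{4}$ ($k{\left(j \right)} = \frac{3}{4} - 0 = \frac{3}{4} + 0 = \frac{3}{4}$)
$\left(\left(280426 - 79847\right) + k{\left(1033 \right)}\right) \left(-3231049 + 282069\right) = \left(\left(280426 - 79847\right) + \frac{3}{4}\right) \left(-3231049 + 282069\right) = \left(200579 + \frac{3}{4}\right) \left(-2948980\right) = \frac{802319}{4} \left(-2948980\right) = -591505671155$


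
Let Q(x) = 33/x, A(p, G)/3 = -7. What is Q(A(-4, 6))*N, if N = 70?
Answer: -110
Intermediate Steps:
A(p, G) = -21 (A(p, G) = 3*(-7) = -21)
Q(A(-4, 6))*N = (33/(-21))*70 = (33*(-1/21))*70 = -11/7*70 = -110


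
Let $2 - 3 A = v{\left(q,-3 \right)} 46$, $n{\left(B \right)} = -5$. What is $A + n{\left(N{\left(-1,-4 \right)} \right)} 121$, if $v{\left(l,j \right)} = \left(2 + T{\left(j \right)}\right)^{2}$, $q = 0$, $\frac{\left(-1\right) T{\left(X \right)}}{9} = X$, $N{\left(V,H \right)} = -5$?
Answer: $- \frac{40499}{3} \approx -13500.0$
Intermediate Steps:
$T{\left(X \right)} = - 9 X$
$v{\left(l,j \right)} = \left(2 - 9 j\right)^{2}$
$A = - \frac{38684}{3}$ ($A = \frac{2}{3} - \frac{\left(-2 + 9 \left(-3\right)\right)^{2} \cdot 46}{3} = \frac{2}{3} - \frac{\left(-2 - 27\right)^{2} \cdot 46}{3} = \frac{2}{3} - \frac{\left(-29\right)^{2} \cdot 46}{3} = \frac{2}{3} - \frac{841 \cdot 46}{3} = \frac{2}{3} - \frac{38686}{3} = - \frac{38684}{3} \approx -12895.0$)
$A + n{\left(N{\left(-1,-4 \right)} \right)} 121 = - \frac{38684}{3} - 605 = - \frac{40499}{3}$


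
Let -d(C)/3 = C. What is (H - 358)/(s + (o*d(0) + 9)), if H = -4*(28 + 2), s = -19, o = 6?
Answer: 239/5 ≈ 47.800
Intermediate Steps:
d(C) = -3*C
H = -120 (H = -4*30 = -120)
(H - 358)/(s + (o*d(0) + 9)) = (-120 - 358)/(-19 + (6*(-3*0) + 9)) = -478/(-19 + (6*0 + 9)) = -478/(-19 + (0 + 9)) = -478/(-19 + 9) = -478/(-10) = -478*(-⅒) = 239/5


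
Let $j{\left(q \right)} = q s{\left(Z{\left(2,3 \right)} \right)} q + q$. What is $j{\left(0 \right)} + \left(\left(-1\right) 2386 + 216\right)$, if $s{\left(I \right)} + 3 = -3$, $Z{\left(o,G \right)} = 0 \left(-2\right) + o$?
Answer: $-2170$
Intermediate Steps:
$Z{\left(o,G \right)} = o$ ($Z{\left(o,G \right)} = 0 + o = o$)
$s{\left(I \right)} = -6$ ($s{\left(I \right)} = -3 - 3 = -6$)
$j{\left(q \right)} = q - 6 q^{2}$ ($j{\left(q \right)} = q \left(- 6 q\right) + q = - 6 q^{2} + q = q - 6 q^{2}$)
$j{\left(0 \right)} + \left(\left(-1\right) 2386 + 216\right) = 0 \left(1 - 0\right) + \left(\left(-1\right) 2386 + 216\right) = 0 \left(1 + 0\right) + \left(-2386 + 216\right) = 0 \cdot 1 - 2170 = 0 - 2170 = -2170$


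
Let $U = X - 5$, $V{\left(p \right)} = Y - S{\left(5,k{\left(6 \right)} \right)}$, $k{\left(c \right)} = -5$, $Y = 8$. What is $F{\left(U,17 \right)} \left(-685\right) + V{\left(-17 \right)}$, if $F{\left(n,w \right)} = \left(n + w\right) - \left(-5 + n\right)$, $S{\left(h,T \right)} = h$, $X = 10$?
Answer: $-15067$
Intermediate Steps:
$V{\left(p \right)} = 3$ ($V{\left(p \right)} = 8 - 5 = 3$)
$U = 5$ ($U = 10 - 5 = 5$)
$F{\left(n,w \right)} = 5 + w$
$F{\left(U,17 \right)} \left(-685\right) + V{\left(-17 \right)} = \left(5 + 17\right) \left(-685\right) + 3 = 22 \left(-685\right) + 3 = -15070 + 3 = -15067$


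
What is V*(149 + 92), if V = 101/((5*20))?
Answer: 24341/100 ≈ 243.41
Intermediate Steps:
V = 101/100 ≈ 1.0100
V*(149 + 92) = 101*(149 + 92)/100 = (101/100)*241 = 24341/100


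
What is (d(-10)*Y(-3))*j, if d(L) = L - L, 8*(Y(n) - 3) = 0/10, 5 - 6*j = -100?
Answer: 0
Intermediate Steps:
j = 35/2 (j = 5/6 - 1/6*(-100) = 5/6 + 50/3 = 35/2 ≈ 17.500)
Y(n) = 3 (Y(n) = 3 + (0/10)/8 = 3 + (0*(1/10))/8 = 3 + (1/8)*0 = 3 + 0 = 3)
d(L) = 0
(d(-10)*Y(-3))*j = (0*3)*(35/2) = 0*(35/2) = 0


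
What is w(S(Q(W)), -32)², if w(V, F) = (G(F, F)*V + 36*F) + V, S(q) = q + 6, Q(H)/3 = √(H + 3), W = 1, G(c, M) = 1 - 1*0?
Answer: 1272384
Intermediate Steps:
G(c, M) = 1 (G(c, M) = 1 + 0 = 1)
Q(H) = 3*√(3 + H) (Q(H) = 3*√(H + 3) = 3*√(3 + H))
S(q) = 6 + q
w(V, F) = 2*V + 36*F (w(V, F) = (1*V + 36*F) + V = (V + 36*F) + V = 2*V + 36*F)
w(S(Q(W)), -32)² = (2*(6 + 3*√(3 + 1)) + 36*(-32))² = (2*(6 + 3*√4) - 1152)² = (2*(6 + 3*2) - 1152)² = (2*(6 + 6) - 1152)² = (2*12 - 1152)² = (24 - 1152)² = (-1128)² = 1272384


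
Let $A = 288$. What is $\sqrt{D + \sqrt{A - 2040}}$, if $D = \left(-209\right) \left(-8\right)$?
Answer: $\sqrt{1672 + 2 i \sqrt{438}} \approx 40.893 + 0.5118 i$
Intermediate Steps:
$D = 1672$
$\sqrt{D + \sqrt{A - 2040}} = \sqrt{1672 + \sqrt{288 - 2040}} = \sqrt{1672 + \sqrt{-1752}} = \sqrt{1672 + 2 i \sqrt{438}}$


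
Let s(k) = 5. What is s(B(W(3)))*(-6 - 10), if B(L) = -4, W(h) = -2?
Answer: -80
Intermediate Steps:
s(B(W(3)))*(-6 - 10) = 5*(-6 - 10) = 5*(-16) = -80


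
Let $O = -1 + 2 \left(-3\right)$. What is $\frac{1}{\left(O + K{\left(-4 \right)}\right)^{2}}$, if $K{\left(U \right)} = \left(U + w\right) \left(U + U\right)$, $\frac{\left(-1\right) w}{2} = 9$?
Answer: $\frac{1}{28561} \approx 3.5013 \cdot 10^{-5}$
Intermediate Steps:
$w = -18$ ($w = \left(-2\right) 9 = -18$)
$K{\left(U \right)} = 2 U \left(-18 + U\right)$ ($K{\left(U \right)} = \left(U - 18\right) \left(U + U\right) = \left(-18 + U\right) 2 U = 2 U \left(-18 + U\right)$)
$O = -7$ ($O = -1 - 6 = -7$)
$\frac{1}{\left(O + K{\left(-4 \right)}\right)^{2}} = \frac{1}{\left(-7 + 2 \left(-4\right) \left(-18 - 4\right)\right)^{2}} = \frac{1}{\left(-7 + 2 \left(-4\right) \left(-22\right)\right)^{2}} = \frac{1}{\left(-7 + 176\right)^{2}} = \frac{1}{169^{2}} = \frac{1}{28561}$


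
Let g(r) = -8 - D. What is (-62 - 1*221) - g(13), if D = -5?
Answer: -280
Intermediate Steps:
g(r) = -3 (g(r) = -8 - 1*(-5) = -8 + 5 = -3)
(-62 - 1*221) - g(13) = (-62 - 1*221) - 1*(-3) = (-62 - 221) + 3 = -283 + 3 = -280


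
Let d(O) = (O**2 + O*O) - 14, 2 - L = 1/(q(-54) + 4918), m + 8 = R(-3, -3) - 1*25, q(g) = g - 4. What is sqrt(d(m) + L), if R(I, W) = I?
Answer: sqrt(188081985)/270 ≈ 50.794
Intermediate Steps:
q(g) = -4 + g
m = -36 (m = -8 + (-3 - 1*25) = -8 + (-3 - 25) = -8 - 28 = -36)
L = 9719/4860 (L = 2 - 1/((-4 - 54) + 4918) = 2 - 1/(-58 + 4918) = 2 - 1/4860 = 9719/4860 ≈ 1.9998)
d(O) = -14 + 2*O**2 (d(O) = (O**2 + O**2) - 14 = 2*O**2 - 14 = -14 + 2*O**2)
sqrt(d(m) + L) = sqrt((-14 + 2*(-36)**2) + 9719/4860) = sqrt((-14 + 2*1296) + 9719/4860) = sqrt((-14 + 2592) + 9719/4860) = sqrt(2578 + 9719/4860) = sqrt(12538799/4860) = sqrt(188081985)/270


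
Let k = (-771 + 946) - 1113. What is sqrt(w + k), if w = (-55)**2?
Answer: sqrt(2087) ≈ 45.684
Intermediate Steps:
w = 3025
k = -938 (k = 175 - 1113 = -938)
sqrt(w + k) = sqrt(3025 - 938) = sqrt(2087)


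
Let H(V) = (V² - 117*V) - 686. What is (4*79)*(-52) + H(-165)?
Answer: 29412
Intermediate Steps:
H(V) = -686 + V² - 117*V
(4*79)*(-52) + H(-165) = (4*79)*(-52) + (-686 + (-165)² - 117*(-165)) = 316*(-52) + (-686 + 27225 + 19305) = -16432 + 45844 = 29412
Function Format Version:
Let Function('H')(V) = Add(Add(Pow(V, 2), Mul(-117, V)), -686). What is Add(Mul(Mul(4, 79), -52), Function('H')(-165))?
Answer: 29412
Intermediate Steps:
Function('H')(V) = Add(-686, Pow(V, 2), Mul(-117, V))
Add(Mul(Mul(4, 79), -52), Function('H')(-165)) = Add(Mul(Mul(4, 79), -52), Add(-686, Pow(-165, 2), Mul(-117, -165))) = Add(Mul(316, -52), Add(-686, 27225, 19305)) = Add(-16432, 45844) = 29412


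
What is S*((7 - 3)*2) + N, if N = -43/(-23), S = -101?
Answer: -18541/23 ≈ -806.13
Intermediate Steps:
N = 43/23 (N = -43*(-1/23) = 43/23 ≈ 1.8696)
S*((7 - 3)*2) + N = -101*(7 - 3)*2 + 43/23 = -404*2 + 43/23 = -101*8 + 43/23 = -808 + 43/23 = -18541/23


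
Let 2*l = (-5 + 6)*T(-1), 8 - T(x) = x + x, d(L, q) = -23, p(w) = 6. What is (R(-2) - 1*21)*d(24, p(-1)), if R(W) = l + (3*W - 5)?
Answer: 621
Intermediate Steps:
T(x) = 8 - 2*x (T(x) = 8 - (x + x) = 8 - 2*x)
l = 5 (l = ((-5 + 6)*(8 - 2*(-1)))/2 = (1*(8 + 2))/2 = (1*10)/2 = (½)*10 = 5)
R(W) = 3*W (R(W) = 5 + (3*W - 5) = 5 + (-5 + 3*W) = 3*W)
(R(-2) - 1*21)*d(24, p(-1)) = (3*(-2) - 1*21)*(-23) = (-6 - 21)*(-23) = -27*(-23) = 621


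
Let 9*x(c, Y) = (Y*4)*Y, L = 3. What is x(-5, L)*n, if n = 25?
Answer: 100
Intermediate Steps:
x(c, Y) = 4*Y²/9 (x(c, Y) = ((Y*4)*Y)/9 = ((4*Y)*Y)/9 = (4*Y²)/9 = 4*Y²/9)
x(-5, L)*n = ((4/9)*3²)*25 = ((4/9)*9)*25 = 4*25 = 100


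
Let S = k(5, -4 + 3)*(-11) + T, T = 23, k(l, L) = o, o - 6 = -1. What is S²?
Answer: 1024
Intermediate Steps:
o = 5 (o = 6 - 1 = 5)
k(l, L) = 5
S = -32 (S = 5*(-11) + 23 = -55 + 23 = -32)
S² = (-32)² = 1024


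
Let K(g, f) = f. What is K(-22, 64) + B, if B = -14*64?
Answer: -832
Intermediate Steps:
B = -896
K(-22, 64) + B = 64 - 896 = -832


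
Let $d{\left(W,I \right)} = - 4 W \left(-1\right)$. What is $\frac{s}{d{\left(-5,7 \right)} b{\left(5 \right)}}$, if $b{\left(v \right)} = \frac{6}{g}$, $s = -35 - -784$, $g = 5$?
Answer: $- \frac{749}{24} \approx -31.208$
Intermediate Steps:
$d{\left(W,I \right)} = 4 W$
$s = 749$ ($s = -35 + 784 = 749$)
$b{\left(v \right)} = \frac{6}{5}$
$\frac{s}{d{\left(-5,7 \right)} b{\left(5 \right)}} = \frac{749}{4 \left(-5\right) \frac{6}{5}} = \frac{749}{\left(-20\right) \frac{6}{5}} = \frac{749}{-24} = 749 \left(- \frac{1}{24}\right) = - \frac{749}{24}$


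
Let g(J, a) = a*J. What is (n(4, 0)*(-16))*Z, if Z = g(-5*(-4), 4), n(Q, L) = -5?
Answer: 6400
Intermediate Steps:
g(J, a) = J*a
Z = 80 (Z = -5*(-4)*4 = 20*4 = 80)
(n(4, 0)*(-16))*Z = -5*(-16)*80 = 80*80 = 6400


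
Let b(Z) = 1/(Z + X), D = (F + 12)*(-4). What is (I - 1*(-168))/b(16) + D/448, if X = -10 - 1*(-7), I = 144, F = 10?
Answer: 227125/56 ≈ 4055.8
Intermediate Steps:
D = -88 (D = (10 + 12)*(-4) = 22*(-4) = -88)
X = -3 (X = -10 + 7 = -3)
b(Z) = 1/(-3 + Z) (b(Z) = 1/(Z - 3) = 1/(-3 + Z))
(I - 1*(-168))/b(16) + D/448 = (144 - 1*(-168))/(1/(-3 + 16)) - 88/448 = (144 + 168)/(1/13) - 88*1/448 = 312/(1/13) - 11/56 = 312*13 - 11/56 = 4056 - 11/56 = 227125/56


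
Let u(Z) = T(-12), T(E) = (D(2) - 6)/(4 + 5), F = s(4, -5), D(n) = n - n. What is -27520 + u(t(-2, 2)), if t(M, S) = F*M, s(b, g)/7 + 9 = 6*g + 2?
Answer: -82562/3 ≈ -27521.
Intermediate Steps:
D(n) = 0
s(b, g) = -49 + 42*g (s(b, g) = -63 + 7*(6*g + 2) = -63 + 7*(2 + 6*g) = -63 + (14 + 42*g) = -49 + 42*g)
F = -259 (F = -49 + 42*(-5) = -49 - 210 = -259)
T(E) = -⅔ (T(E) = (0 - 6)/(4 + 5) = -6/9 = -6*⅑ = -⅔)
t(M, S) = -259*M
u(Z) = -⅔
-27520 + u(t(-2, 2)) = -27520 - ⅔ = -82562/3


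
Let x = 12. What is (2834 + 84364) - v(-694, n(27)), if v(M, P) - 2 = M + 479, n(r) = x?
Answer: 87411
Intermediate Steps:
n(r) = 12
v(M, P) = 481 + M (v(M, P) = 2 + (M + 479) = 2 + (479 + M) = 481 + M)
(2834 + 84364) - v(-694, n(27)) = (2834 + 84364) - (481 - 694) = 87198 - 1*(-213) = 87198 + 213 = 87411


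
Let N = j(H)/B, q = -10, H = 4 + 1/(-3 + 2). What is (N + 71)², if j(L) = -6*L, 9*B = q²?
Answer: 12033961/2500 ≈ 4813.6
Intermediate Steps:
H = 3 (H = 4 + 1/(-1) = 4 - 1 = 3)
B = 100/9 (B = (⅑)*(-10)² = (⅑)*100 = 100/9 ≈ 11.111)
N = -81/50 (N = (-6*3)/(100/9) = -18*9/100 = -81/50 ≈ -1.6200)
(N + 71)² = (-81/50 + 71)² = (3469/50)² = 12033961/2500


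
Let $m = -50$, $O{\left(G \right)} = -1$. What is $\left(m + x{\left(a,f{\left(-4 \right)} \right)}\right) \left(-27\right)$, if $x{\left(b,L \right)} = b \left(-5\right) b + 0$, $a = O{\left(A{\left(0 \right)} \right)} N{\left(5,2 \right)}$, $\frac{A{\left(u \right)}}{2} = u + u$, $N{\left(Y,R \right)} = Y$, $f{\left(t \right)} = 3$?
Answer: $4725$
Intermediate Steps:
$A{\left(u \right)} = 4 u$ ($A{\left(u \right)} = 2 \left(u + u\right) = 2 \cdot 2 u = 4 u$)
$a = -5$ ($a = \left(-1\right) 5 = -5$)
$x{\left(b,L \right)} = - 5 b^{2}$ ($x{\left(b,L \right)} = - 5 b b + 0 = - 5 b^{2} + 0 = - 5 b^{2}$)
$\left(m + x{\left(a,f{\left(-4 \right)} \right)}\right) \left(-27\right) = \left(-50 - 5 \left(-5\right)^{2}\right) \left(-27\right) = \left(-50 - 125\right) \left(-27\right) = \left(-175\right) \left(-27\right) = 4725$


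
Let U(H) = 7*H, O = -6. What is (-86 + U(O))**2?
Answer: 16384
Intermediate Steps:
(-86 + U(O))**2 = (-86 + 7*(-6))**2 = (-86 - 42)**2 = (-128)**2 = 16384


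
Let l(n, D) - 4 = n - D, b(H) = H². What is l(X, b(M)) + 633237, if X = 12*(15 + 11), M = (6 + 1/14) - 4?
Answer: 124175547/196 ≈ 6.3355e+5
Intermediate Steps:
M = 29/14 (M = (6 + 1/14) - 4 = 85/14 - 4 = 29/14 ≈ 2.0714)
X = 312 (X = 12*26 = 312)
l(n, D) = 4 + n - D (l(n, D) = 4 + (n - D) = 4 + n - D)
l(X, b(M)) + 633237 = (4 + 312 - (29/14)²) + 633237 = (4 + 312 - 1*841/196) + 633237 = (4 + 312 - 841/196) + 633237 = 61095/196 + 633237 = 124175547/196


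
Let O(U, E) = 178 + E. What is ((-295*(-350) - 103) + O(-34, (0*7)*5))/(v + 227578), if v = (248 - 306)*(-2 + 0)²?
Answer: 103325/227346 ≈ 0.45448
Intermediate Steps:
v = -232 (v = -58*(-2)² = -58*4 = -232)
((-295*(-350) - 103) + O(-34, (0*7)*5))/(v + 227578) = ((-295*(-350) - 103) + (178 + (0*7)*5))/(-232 + 227578) = ((103250 - 103) + (178 + 0*5))/227346 = (103147 + (178 + 0))*(1/227346) = (103147 + 178)*(1/227346) = 103325*(1/227346) = 103325/227346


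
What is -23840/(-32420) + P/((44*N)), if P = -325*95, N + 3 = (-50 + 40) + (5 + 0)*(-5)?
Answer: 2739021/142648 ≈ 19.201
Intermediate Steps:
N = -38 (N = -3 + ((-50 + 40) + (5 + 0)*(-5)) = -3 + (-10 + 5*(-5)) = -3 + (-10 - 25) = -3 - 35 = -38)
P = -30875
-23840/(-32420) + P/((44*N)) = -23840/(-32420) - 30875/(44*(-38)) = -23840*(-1/32420) - 30875/(-1672) = 1192/1621 - 30875*(-1/1672) = 1192/1621 + 1625/88 = 2739021/142648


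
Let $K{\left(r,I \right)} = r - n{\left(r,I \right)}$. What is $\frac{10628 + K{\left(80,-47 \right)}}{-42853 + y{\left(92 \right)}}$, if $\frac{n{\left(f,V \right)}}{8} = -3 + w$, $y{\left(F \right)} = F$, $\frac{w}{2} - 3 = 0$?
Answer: $- \frac{10684}{42761} \approx -0.24985$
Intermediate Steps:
$w = 6$ ($w = 6 + 2 \cdot 0 = 6 + 0 = 6$)
$n{\left(f,V \right)} = 24$ ($n{\left(f,V \right)} = 8 \left(-3 + 6\right) = 8 \cdot 3 = 24$)
$K{\left(r,I \right)} = -24 + r$ ($K{\left(r,I \right)} = r - 24 = -24 + r$)
$\frac{10628 + K{\left(80,-47 \right)}}{-42853 + y{\left(92 \right)}} = \frac{10628 + \left(-24 + 80\right)}{-42853 + 92} = \frac{10628 + 56}{-42761} = 10684 \left(- \frac{1}{42761}\right) = - \frac{10684}{42761}$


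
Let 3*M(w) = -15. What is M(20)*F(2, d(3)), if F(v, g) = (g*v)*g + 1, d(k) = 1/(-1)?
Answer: -15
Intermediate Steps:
d(k) = -1
F(v, g) = 1 + v*g**2 (F(v, g) = v*g**2 + 1 = 1 + v*g**2)
M(w) = -5 (M(w) = (1/3)*(-15) = -5)
M(20)*F(2, d(3)) = -5*(1 + 2*(-1)**2) = -5*(1 + 2*1) = -5*(1 + 2) = -5*3 = -15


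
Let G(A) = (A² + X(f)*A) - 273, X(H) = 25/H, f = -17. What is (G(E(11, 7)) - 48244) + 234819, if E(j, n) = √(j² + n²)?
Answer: 186472 - 25*√170/17 ≈ 1.8645e+5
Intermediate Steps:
G(A) = -273 + A² - 25*A/17 (G(A) = (A² + (25/(-17))*A) - 273 = (A² + (25*(-1/17))*A) - 273 = (A² - 25*A/17) - 273 = -273 + A² - 25*A/17)
(G(E(11, 7)) - 48244) + 234819 = ((-273 + (√(11² + 7²))² - 25*√(11² + 7²)/17) - 48244) + 234819 = ((-273 + (√(121 + 49))² - 25*√(121 + 49)/17) - 48244) + 234819 = ((-273 + (√170)² - 25*√170/17) - 48244) + 234819 = ((-273 + 170 - 25*√170/17) - 48244) + 234819 = ((-103 - 25*√170/17) - 48244) + 234819 = (-48347 - 25*√170/17) + 234819 = 186472 - 25*√170/17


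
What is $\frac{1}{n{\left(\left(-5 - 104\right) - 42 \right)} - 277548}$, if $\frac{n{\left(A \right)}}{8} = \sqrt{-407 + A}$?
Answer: $- \frac{23129}{6419410668} - \frac{i \sqrt{62}}{3209705334} \approx -3.603 \cdot 10^{-6} - 2.4532 \cdot 10^{-9} i$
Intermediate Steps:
$n{\left(A \right)} = 8 \sqrt{-407 + A}$
$\frac{1}{n{\left(\left(-5 - 104\right) - 42 \right)} - 277548} = \frac{1}{8 \sqrt{-407 - 151} - 277548} = \frac{1}{8 \sqrt{-558} - 277548} = \frac{1}{8 \cdot 3 i \sqrt{62} - 277548} = \frac{1}{24 i \sqrt{62} - 277548} = \frac{1}{-277548 + 24 i \sqrt{62}}$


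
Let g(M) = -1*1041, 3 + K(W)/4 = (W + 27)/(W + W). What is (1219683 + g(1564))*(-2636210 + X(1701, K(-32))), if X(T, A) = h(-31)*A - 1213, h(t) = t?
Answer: -25709063282691/8 ≈ -3.2136e+12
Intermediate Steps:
K(W) = -12 + 2*(27 + W)/W (K(W) = -12 + 4*((W + 27)/(W + W)) = -12 + 4*((27 + W)/((2*W))) = -12 + 4*((27 + W)*(1/(2*W))) = -12 + 4*((27 + W)/(2*W)) = -12 + 2*(27 + W)/W)
g(M) = -1041
X(T, A) = -1213 - 31*A (X(T, A) = -31*A - 1213 = -1213 - 31*A)
(1219683 + g(1564))*(-2636210 + X(1701, K(-32))) = (1219683 - 1041)*(-2636210 + (-1213 - 31*(-10 + 54/(-32)))) = 1218642*(-2636210 + (-1213 - 31*(-10 + 54*(-1/32)))) = 1218642*(-2636210 + (-1213 - 31*(-10 - 27/16))) = 1218642*(-2636210 + (-1213 - 31*(-187/16))) = 1218642*(-2636210 + (-1213 + 5797/16)) = 1218642*(-2636210 - 13611/16) = 1218642*(-42192971/16) = -25709063282691/8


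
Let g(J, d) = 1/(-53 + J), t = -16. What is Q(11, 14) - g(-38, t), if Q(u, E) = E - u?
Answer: 274/91 ≈ 3.0110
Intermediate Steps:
Q(11, 14) - g(-38, t) = (14 - 1*11) - 1/(-53 - 38) = (14 - 11) - 1/(-91) = 3 - 1*(-1/91) = 3 + 1/91 = 274/91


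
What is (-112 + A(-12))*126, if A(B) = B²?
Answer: 4032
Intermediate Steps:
(-112 + A(-12))*126 = (-112 + (-12)²)*126 = (-112 + 144)*126 = 32*126 = 4032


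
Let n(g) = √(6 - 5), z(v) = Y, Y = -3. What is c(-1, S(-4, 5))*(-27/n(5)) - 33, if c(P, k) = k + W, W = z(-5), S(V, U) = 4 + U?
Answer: -195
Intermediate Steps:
z(v) = -3
W = -3
n(g) = 1 (n(g) = √1 = 1)
c(P, k) = -3 + k (c(P, k) = k - 3 = -3 + k)
c(-1, S(-4, 5))*(-27/n(5)) - 33 = (-3 + (4 + 5))*(-27/1) - 33 = (-3 + 9)*(-27*1) - 33 = 6*(-27) - 33 = -162 - 33 = -195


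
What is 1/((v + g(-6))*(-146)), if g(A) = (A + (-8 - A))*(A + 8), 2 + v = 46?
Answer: -1/4088 ≈ -0.00024462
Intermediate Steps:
v = 44 (v = -2 + 46 = 44)
g(A) = -64 - 8*A (g(A) = -8*(8 + A) = -64 - 8*A)
1/((v + g(-6))*(-146)) = 1/((44 + (-64 - 8*(-6)))*(-146)) = 1/((44 + (-64 + 48))*(-146)) = 1/((44 - 16)*(-146)) = 1/(28*(-146)) = 1/(-4088) = -1/4088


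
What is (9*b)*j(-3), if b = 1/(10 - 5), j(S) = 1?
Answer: 9/5 ≈ 1.8000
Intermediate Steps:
b = 1/5 ≈ 0.20000
(9*b)*j(-3) = (9*(1/5))*1 = (9/5)*1 = 9/5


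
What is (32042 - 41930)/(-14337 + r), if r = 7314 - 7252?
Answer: 9888/14275 ≈ 0.69268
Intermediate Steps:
r = 62
(32042 - 41930)/(-14337 + r) = (32042 - 41930)/(-14337 + 62) = -9888/(-14275) = -9888*(-1/14275) = 9888/14275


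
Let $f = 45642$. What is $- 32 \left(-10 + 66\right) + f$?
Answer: $43850$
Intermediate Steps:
$- 32 \left(-10 + 66\right) + f = - 32 \left(-10 + 66\right) + 45642 = \left(-32\right) 56 + 45642 = -1792 + 45642 = 43850$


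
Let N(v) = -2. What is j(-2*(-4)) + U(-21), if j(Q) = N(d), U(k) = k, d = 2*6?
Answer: -23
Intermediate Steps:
d = 12
j(Q) = -2
j(-2*(-4)) + U(-21) = -2 - 21 = -23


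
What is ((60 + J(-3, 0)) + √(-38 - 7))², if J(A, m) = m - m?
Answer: 3555 + 360*I*√5 ≈ 3555.0 + 804.98*I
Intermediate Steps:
J(A, m) = 0
((60 + J(-3, 0)) + √(-38 - 7))² = ((60 + 0) + √(-38 - 7))² = (60 + √(-45))² = (60 + 3*I*√5)²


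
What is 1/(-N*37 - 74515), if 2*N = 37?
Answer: -2/150399 ≈ -1.3298e-5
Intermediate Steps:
N = 37/2 (N = (1/2)*37 = 37/2 ≈ 18.500)
1/(-N*37 - 74515) = 1/(-1*37/2*37 - 74515) = 1/(-37/2*37 - 74515) = 1/(-1369/2 - 74515) = 1/(-150399/2) = -2/150399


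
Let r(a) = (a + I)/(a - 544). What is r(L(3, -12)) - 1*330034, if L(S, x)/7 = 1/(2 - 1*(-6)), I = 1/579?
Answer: -830284689731/2515755 ≈ -3.3003e+5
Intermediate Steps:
I = 1/579 ≈ 0.0017271
L(S, x) = 7/8 (L(S, x) = 7/(2 - 1*(-6)) = 7/(2 + 6) = 7/8)
r(a) = (1/579 + a)/(-544 + a) (r(a) = (a + 1/579)/(a - 544) = (1/579 + a)/(-544 + a))
r(L(3, -12)) - 1*330034 = (1/579 + 7/8)/(-544 + 7/8) - 1*330034 = (4061/4632)/(-4345/8) - 330034 = -8/4345*4061/4632 - 330034 = -4061/2515755 - 330034 = -830284689731/2515755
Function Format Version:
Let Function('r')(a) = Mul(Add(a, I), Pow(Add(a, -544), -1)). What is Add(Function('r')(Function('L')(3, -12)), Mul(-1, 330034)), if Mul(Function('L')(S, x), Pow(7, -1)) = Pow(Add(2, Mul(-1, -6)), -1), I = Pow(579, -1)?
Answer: Rational(-830284689731, 2515755) ≈ -3.3003e+5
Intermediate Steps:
I = Rational(1, 579) ≈ 0.0017271
Function('L')(S, x) = Rational(7, 8) (Function('L')(S, x) = Mul(7, Pow(Add(2, Mul(-1, -6)), -1)) = Mul(7, Pow(Add(2, 6), -1)) = Mul(7, Pow(8, -1)) = Mul(7, Rational(1, 8)) = Rational(7, 8))
Function('r')(a) = Mul(Pow(Add(-544, a), -1), Add(Rational(1, 579), a)) (Function('r')(a) = Mul(Add(a, Rational(1, 579)), Pow(Add(a, -544), -1)) = Mul(Add(Rational(1, 579), a), Pow(Add(-544, a), -1)) = Mul(Pow(Add(-544, a), -1), Add(Rational(1, 579), a)))
Add(Function('r')(Function('L')(3, -12)), Mul(-1, 330034)) = Add(Mul(Pow(Add(-544, Rational(7, 8)), -1), Add(Rational(1, 579), Rational(7, 8))), Mul(-1, 330034)) = Add(Mul(Pow(Rational(-4345, 8), -1), Rational(4061, 4632)), -330034) = Add(Mul(Rational(-8, 4345), Rational(4061, 4632)), -330034) = Add(Rational(-4061, 2515755), -330034) = Rational(-830284689731, 2515755)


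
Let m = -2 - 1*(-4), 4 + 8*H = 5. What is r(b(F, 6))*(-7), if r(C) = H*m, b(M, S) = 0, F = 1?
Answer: -7/4 ≈ -1.7500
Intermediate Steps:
H = ⅛ (H = -½ + (⅛)*5 = -½ + 5/8 = ⅛ ≈ 0.12500)
m = 2 (m = -2 + 4 = 2)
r(C) = ¼ (r(C) = (⅛)*2 = ¼)
r(b(F, 6))*(-7) = (¼)*(-7) = -7/4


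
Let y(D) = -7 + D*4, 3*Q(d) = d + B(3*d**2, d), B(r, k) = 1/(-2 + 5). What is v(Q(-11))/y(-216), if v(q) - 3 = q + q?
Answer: 37/7839 ≈ 0.0047200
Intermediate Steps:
B(r, k) = 1/3
Q(d) = 1/9 + d/3 (Q(d) = (d + 1/3)/3 = (1/3 + d)/3 = 1/9 + d/3)
v(q) = 3 + 2*q (v(q) = 3 + (q + q) = 3 + 2*q)
y(D) = -7 + 4*D
v(Q(-11))/y(-216) = (3 + 2*(1/9 + (1/3)*(-11)))/(-7 + 4*(-216)) = (3 + 2*(1/9 - 11/3))/(-7 - 864) = (3 + 2*(-32/9))/(-871) = (3 - 64/9)*(-1/871) = -37/9*(-1/871) = 37/7839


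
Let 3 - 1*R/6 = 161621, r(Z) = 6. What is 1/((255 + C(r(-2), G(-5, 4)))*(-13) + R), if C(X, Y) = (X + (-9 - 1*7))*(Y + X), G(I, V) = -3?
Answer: -1/972633 ≈ -1.0281e-6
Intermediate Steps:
C(X, Y) = (-16 + X)*(X + Y) (C(X, Y) = (X + (-9 - 7))*(X + Y) = (X - 16)*(X + Y) = (-16 + X)*(X + Y))
R = -969708 (R = 18 - 6*161621 = 18 - 969726 = -969708)
1/((255 + C(r(-2), G(-5, 4)))*(-13) + R) = 1/((255 + (6² - 16*6 - 16*(-3) + 6*(-3)))*(-13) - 969708) = 1/((255 + (36 - 96 + 48 - 18))*(-13) - 969708) = 1/((255 - 30)*(-13) - 969708) = 1/(225*(-13) - 969708) = 1/(-2925 - 969708) = 1/(-972633) = -1/972633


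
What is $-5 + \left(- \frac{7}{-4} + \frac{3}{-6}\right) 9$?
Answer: $\frac{25}{4} \approx 6.25$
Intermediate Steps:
$-5 + \left(- \frac{7}{-4} + \frac{3}{-6}\right) 9 = -5 + \left(\left(-7\right) \left(- \frac{1}{4}\right) + 3 \left(- \frac{1}{6}\right)\right) 9 = -5 + \left(\frac{7}{4} - \frac{1}{2}\right) 9 = -5 + \frac{5}{4} \cdot 9 = -5 + \frac{45}{4} = \frac{25}{4}$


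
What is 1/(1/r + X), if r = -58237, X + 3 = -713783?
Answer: -58237/41568755283 ≈ -1.4010e-6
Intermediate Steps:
X = -713786 (X = -3 - 713783 = -713786)
1/(1/r + X) = 1/(1/(-58237) - 713786) = 1/(-1/58237 - 713786) = 1/(-41568755283/58237) = -58237/41568755283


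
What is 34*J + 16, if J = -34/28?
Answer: -177/7 ≈ -25.286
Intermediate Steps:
J = -17/14 (J = -34*1/28 = -17/14 ≈ -1.2143)
34*J + 16 = 34*(-17/14) + 16 = -289/7 + 16 = -177/7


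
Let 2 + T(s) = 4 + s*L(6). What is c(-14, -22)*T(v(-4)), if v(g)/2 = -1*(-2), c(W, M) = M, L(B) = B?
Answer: -572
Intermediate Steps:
v(g) = 4 (v(g) = 2*(-1*(-2)) = 2*2 = 4)
T(s) = 2 + 6*s (T(s) = -2 + (4 + s*6) = -2 + (4 + 6*s) = 2 + 6*s)
c(-14, -22)*T(v(-4)) = -22*(2 + 6*4) = -22*(2 + 24) = -22*26 = -572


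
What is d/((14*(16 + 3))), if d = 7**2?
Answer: 7/38 ≈ 0.18421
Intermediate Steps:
d = 49
d/((14*(16 + 3))) = 49/((14*(16 + 3))) = 49/((14*19)) = 49/266 = 49*(1/266) = 7/38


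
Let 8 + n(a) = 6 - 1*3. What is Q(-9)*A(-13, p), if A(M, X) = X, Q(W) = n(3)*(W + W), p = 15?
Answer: 1350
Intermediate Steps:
n(a) = -5 (n(a) = -8 + (6 - 1*3) = -8 + (6 - 3) = -8 + 3 = -5)
Q(W) = -10*W (Q(W) = -5*(W + W) = -10*W)
Q(-9)*A(-13, p) = -10*(-9)*15 = 90*15 = 1350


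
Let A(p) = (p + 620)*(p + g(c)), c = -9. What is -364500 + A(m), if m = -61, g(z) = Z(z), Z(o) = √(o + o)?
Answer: -398599 + 1677*I*√2 ≈ -3.986e+5 + 2371.6*I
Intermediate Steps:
Z(o) = √2*√o (Z(o) = √(2*o) = √2*√o)
g(z) = √2*√z
A(p) = (620 + p)*(p + 3*I*√2) (A(p) = (p + 620)*(p + √2*√(-9)) = (620 + p)*(p + √2*(3*I)) = (620 + p)*(p + 3*I*√2))
-364500 + A(m) = -364500 + ((-61)² + 620*(-61) + 1860*I*√2 + 3*I*(-61)*√2) = -364500 + (3721 - 37820 + 1860*I*√2 - 183*I*√2) = -364500 + (-34099 + 1677*I*√2) = -398599 + 1677*I*√2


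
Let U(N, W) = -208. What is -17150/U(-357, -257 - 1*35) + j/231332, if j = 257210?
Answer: 502605435/6014632 ≈ 83.564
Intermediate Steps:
-17150/U(-357, -257 - 1*35) + j/231332 = -17150/(-208) + 257210/231332 = -17150*(-1/208) + 257210*(1/231332) = 8575/104 + 128605/115666 = 502605435/6014632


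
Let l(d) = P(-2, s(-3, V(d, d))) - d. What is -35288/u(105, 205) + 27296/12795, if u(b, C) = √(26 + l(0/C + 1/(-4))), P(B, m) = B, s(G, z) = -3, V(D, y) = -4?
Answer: 32/15 - 70576*√97/97 ≈ -7163.8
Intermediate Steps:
l(d) = -2 - d
u(b, C) = √97/2 (u(b, C) = √(26 + (-2 - (0/C + 1/(-4)))) = √(26 + (-2 - (0 + 1*(-¼)))) = √(26 + (-2 - (0 - ¼))) = √(26 + (-2 - 1*(-¼))) = √(26 + (-2 + ¼)) = √(26 - 7/4) = √(97/4) = √97/2)
-35288/u(105, 205) + 27296/12795 = -35288*2*√97/97 + 27296/12795 = -70576*√97/97 + 27296*(1/12795) = -70576*√97/97 + 32/15 = 32/15 - 70576*√97/97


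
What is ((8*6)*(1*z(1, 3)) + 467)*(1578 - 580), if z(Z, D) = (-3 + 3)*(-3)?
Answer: 466066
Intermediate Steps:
z(Z, D) = 0 (z(Z, D) = 0*(-3) = 0)
((8*6)*(1*z(1, 3)) + 467)*(1578 - 580) = ((8*6)*(1*0) + 467)*(1578 - 580) = (48*0 + 467)*998 = (0 + 467)*998 = 467*998 = 466066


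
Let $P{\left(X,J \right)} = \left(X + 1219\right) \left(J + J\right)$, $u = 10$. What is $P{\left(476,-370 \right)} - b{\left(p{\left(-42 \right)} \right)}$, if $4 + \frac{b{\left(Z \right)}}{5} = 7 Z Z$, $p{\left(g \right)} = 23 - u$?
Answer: $-1260195$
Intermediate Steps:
$p{\left(g \right)} = 13$ ($p{\left(g \right)} = 23 - 10 = 13$)
$P{\left(X,J \right)} = 2 J \left(1219 + X\right)$ ($P{\left(X,J \right)} = \left(1219 + X\right) 2 J = 2 J \left(1219 + X\right)$)
$b{\left(Z \right)} = -20 + 35 Z^{2}$ ($b{\left(Z \right)} = -20 + 5 \cdot 7 Z Z = -20 + 5 \cdot 7 Z^{2} = -20 + 35 Z^{2}$)
$P{\left(476,-370 \right)} - b{\left(p{\left(-42 \right)} \right)} = 2 \left(-370\right) \left(1219 + 476\right) - \left(-20 + 35 \cdot 13^{2}\right) = 2 \left(-370\right) 1695 - \left(-20 + 35 \cdot 169\right) = -1254300 - \left(-20 + 5915\right) = -1254300 - 5895 = -1260195$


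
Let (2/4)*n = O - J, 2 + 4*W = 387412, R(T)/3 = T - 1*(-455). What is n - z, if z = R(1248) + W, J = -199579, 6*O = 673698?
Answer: 1043525/2 ≈ 5.2176e+5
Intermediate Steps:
O = 112283 (O = (⅙)*673698 = 112283)
R(T) = 1365 + 3*T (R(T) = 3*(T - 1*(-455)) = 3*(T + 455) = 3*(455 + T) = 1365 + 3*T)
W = 193705/2 (W = -½ + (¼)*387412 = -½ + 96853 = 193705/2 ≈ 96853.)
z = 203923/2 (z = (1365 + 3*1248) + 193705/2 = (1365 + 3744) + 193705/2 = 5109 + 193705/2 = 203923/2 ≈ 1.0196e+5)
n = 623724 (n = 2*(112283 - 1*(-199579)) = 2*(112283 + 199579) = 2*311862 = 623724)
n - z = 623724 - 1*203923/2 = 623724 - 203923/2 = 1043525/2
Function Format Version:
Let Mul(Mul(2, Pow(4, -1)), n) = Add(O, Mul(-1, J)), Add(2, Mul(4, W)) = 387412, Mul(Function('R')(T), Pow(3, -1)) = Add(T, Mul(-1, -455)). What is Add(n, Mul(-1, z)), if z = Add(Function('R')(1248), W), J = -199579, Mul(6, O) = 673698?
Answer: Rational(1043525, 2) ≈ 5.2176e+5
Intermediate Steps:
O = 112283 (O = Mul(Rational(1, 6), 673698) = 112283)
Function('R')(T) = Add(1365, Mul(3, T)) (Function('R')(T) = Mul(3, Add(T, Mul(-1, -455))) = Mul(3, Add(T, 455)) = Mul(3, Add(455, T)) = Add(1365, Mul(3, T)))
W = Rational(193705, 2) (W = Add(Rational(-1, 2), Mul(Rational(1, 4), 387412)) = Add(Rational(-1, 2), 96853) = Rational(193705, 2) ≈ 96853.)
z = Rational(203923, 2) (z = Add(Add(1365, Mul(3, 1248)), Rational(193705, 2)) = Add(Add(1365, 3744), Rational(193705, 2)) = Add(5109, Rational(193705, 2)) = Rational(203923, 2) ≈ 1.0196e+5)
n = 623724 (n = Mul(2, Add(112283, Mul(-1, -199579))) = Mul(2, Add(112283, 199579)) = Mul(2, 311862) = 623724)
Add(n, Mul(-1, z)) = Add(623724, Mul(-1, Rational(203923, 2))) = Add(623724, Rational(-203923, 2)) = Rational(1043525, 2)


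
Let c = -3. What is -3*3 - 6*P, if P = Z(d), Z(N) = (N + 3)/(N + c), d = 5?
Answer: -33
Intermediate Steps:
Z(N) = (3 + N)/(-3 + N) (Z(N) = (N + 3)/(N - 3) = (3 + N)/(-3 + N))
P = 4 (P = (3 + 5)/(-3 + 5) = 8/2 = (1/2)*8 = 4)
-3*3 - 6*P = -3*3 - 6*4 = -9 - 24 = -33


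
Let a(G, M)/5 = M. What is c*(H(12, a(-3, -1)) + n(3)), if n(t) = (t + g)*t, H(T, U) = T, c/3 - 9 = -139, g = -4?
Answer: -3510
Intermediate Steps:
a(G, M) = 5*M
c = -390 (c = 27 + 3*(-139) = 27 - 417 = -390)
n(t) = t*(-4 + t) (n(t) = (t - 4)*t = (-4 + t)*t = t*(-4 + t))
c*(H(12, a(-3, -1)) + n(3)) = -390*(12 + 3*(-4 + 3)) = -390*(12 + 3*(-1)) = -390*(12 - 3) = -390*9 = -3510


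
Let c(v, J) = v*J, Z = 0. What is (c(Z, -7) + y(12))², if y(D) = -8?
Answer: 64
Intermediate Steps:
c(v, J) = J*v
(c(Z, -7) + y(12))² = (-7*0 - 8)² = (0 - 8)² = (-8)² = 64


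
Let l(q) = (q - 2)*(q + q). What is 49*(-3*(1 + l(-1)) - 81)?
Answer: -4998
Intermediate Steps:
l(q) = 2*q*(-2 + q) (l(q) = (-2 + q)*(2*q) = 2*q*(-2 + q))
49*(-3*(1 + l(-1)) - 81) = 49*(-3*(1 + 2*(-1)*(-2 - 1)) - 81) = 49*(-3*(1 + 2*(-1)*(-3)) - 81) = 49*(-3*(1 + 6) - 81) = 49*(-3*7 - 81) = 49*(-21 - 81) = 49*(-102) = -4998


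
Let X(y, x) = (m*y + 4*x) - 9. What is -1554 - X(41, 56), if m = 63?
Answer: -4352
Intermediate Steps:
X(y, x) = -9 + 4*x + 63*y (X(y, x) = (63*y + 4*x) - 9 = (4*x + 63*y) - 9 = -9 + 4*x + 63*y)
-1554 - X(41, 56) = -1554 - (-9 + 4*56 + 63*41) = -1554 - (-9 + 224 + 2583) = -1554 - 1*2798 = -1554 - 2798 = -4352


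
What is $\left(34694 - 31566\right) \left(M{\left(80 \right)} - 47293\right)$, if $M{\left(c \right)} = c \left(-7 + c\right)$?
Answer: $-129664984$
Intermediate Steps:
$\left(34694 - 31566\right) \left(M{\left(80 \right)} - 47293\right) = \left(34694 - 31566\right) \left(80 \left(-7 + 80\right) - 47293\right) = 3128 \left(80 \cdot 73 - 47293\right) = 3128 \left(5840 - 47293\right) = 3128 \left(-41453\right) = -129664984$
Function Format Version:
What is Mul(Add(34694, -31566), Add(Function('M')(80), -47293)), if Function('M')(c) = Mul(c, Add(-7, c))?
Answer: -129664984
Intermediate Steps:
Mul(Add(34694, -31566), Add(Function('M')(80), -47293)) = Mul(Add(34694, -31566), Add(Mul(80, Add(-7, 80)), -47293)) = Mul(3128, Add(Mul(80, 73), -47293)) = Mul(3128, Add(5840, -47293)) = Mul(3128, -41453) = -129664984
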